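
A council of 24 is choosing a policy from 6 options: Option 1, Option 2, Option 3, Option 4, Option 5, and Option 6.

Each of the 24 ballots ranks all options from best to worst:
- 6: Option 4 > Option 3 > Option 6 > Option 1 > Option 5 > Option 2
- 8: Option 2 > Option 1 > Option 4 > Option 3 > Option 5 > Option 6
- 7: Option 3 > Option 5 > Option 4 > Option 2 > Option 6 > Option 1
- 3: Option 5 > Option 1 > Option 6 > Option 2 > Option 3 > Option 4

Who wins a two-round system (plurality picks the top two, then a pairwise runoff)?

Option 3

Round 1 first-place votes: Option 1 0, Option 2 8, Option 3 7, Option 4 6, Option 5 3, Option 6 0. Option 2 and Option 3 advance.
Runoff: Option 2 is ranked above Option 3 on 11 ballots, Option 3 above Option 2 on 13.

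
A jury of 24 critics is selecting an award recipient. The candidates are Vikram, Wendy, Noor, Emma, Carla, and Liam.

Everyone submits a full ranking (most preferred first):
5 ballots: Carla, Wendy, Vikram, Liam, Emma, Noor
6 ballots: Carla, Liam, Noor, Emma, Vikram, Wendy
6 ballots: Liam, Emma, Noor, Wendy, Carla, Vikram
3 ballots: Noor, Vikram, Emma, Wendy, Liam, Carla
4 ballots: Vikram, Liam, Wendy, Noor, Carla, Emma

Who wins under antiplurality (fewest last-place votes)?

Liam

Last-place votes: Vikram 6, Wendy 6, Noor 5, Emma 4, Carla 3, Liam 0.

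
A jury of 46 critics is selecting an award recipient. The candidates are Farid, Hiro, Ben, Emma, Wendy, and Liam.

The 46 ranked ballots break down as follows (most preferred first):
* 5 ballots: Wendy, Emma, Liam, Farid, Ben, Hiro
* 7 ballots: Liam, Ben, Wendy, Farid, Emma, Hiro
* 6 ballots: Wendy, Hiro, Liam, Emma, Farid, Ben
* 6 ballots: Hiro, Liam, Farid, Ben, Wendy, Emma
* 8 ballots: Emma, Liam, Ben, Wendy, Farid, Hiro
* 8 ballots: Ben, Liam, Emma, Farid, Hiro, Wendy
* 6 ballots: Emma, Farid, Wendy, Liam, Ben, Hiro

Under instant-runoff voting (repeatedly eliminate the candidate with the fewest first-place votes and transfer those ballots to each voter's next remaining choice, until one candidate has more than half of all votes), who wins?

Round 1: Farid 0, Hiro 6, Ben 8, Emma 14, Wendy 11, Liam 7. Farid eliminated.
Round 2: Hiro 6, Ben 8, Emma 14, Wendy 11, Liam 7. Hiro eliminated.
Round 3: Ben 8, Emma 14, Wendy 11, Liam 13. Ben eliminated.
Round 4: Emma 14, Wendy 11, Liam 21. Wendy eliminated.
Round 5: Emma 19, Liam 27. Liam has a majority (≥24).

Liam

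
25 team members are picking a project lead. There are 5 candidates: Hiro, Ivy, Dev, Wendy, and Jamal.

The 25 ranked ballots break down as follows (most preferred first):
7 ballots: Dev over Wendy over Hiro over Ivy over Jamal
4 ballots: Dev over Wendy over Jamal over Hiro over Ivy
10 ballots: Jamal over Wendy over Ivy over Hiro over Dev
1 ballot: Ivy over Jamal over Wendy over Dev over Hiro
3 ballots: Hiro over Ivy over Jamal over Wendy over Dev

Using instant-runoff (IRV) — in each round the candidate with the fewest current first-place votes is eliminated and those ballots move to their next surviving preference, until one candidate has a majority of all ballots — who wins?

Jamal

Round 1: Hiro 3, Ivy 1, Dev 11, Wendy 0, Jamal 10. Wendy eliminated.
Round 2: Hiro 3, Ivy 1, Dev 11, Jamal 10. Ivy eliminated.
Round 3: Hiro 3, Dev 11, Jamal 11. Hiro eliminated.
Round 4: Dev 11, Jamal 14. Jamal has a majority (≥13).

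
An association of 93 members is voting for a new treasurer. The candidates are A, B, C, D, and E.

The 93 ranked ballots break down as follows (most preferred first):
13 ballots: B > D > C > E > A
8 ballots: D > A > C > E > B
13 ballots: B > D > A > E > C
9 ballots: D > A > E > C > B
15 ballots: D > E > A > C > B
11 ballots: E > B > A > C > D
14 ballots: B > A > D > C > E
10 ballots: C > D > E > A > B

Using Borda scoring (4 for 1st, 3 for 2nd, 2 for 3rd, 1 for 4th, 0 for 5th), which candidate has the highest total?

A: 13×0 + 8×3 + 13×2 + 9×3 + 15×2 + 11×2 + 14×3 + 10×1 = 181
B: 13×4 + 8×0 + 13×4 + 9×0 + 15×0 + 11×3 + 14×4 + 10×0 = 193
C: 13×2 + 8×2 + 13×0 + 9×1 + 15×1 + 11×1 + 14×1 + 10×4 = 131
D: 13×3 + 8×4 + 13×3 + 9×4 + 15×4 + 11×0 + 14×2 + 10×3 = 264
E: 13×1 + 8×1 + 13×1 + 9×2 + 15×3 + 11×4 + 14×0 + 10×2 = 161

D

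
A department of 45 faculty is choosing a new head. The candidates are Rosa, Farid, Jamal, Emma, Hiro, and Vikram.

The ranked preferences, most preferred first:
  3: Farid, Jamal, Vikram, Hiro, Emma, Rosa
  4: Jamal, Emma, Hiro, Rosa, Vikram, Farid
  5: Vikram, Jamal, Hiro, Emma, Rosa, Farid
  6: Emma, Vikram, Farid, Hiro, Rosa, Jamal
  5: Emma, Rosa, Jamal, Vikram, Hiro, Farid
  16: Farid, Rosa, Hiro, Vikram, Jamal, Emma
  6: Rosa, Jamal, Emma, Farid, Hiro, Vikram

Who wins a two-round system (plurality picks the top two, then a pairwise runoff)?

Round 1 first-place votes: Rosa 6, Farid 19, Jamal 4, Emma 11, Hiro 0, Vikram 5. Farid and Emma advance.
Runoff: Farid is ranked above Emma on 19 ballots, Emma above Farid on 26.

Emma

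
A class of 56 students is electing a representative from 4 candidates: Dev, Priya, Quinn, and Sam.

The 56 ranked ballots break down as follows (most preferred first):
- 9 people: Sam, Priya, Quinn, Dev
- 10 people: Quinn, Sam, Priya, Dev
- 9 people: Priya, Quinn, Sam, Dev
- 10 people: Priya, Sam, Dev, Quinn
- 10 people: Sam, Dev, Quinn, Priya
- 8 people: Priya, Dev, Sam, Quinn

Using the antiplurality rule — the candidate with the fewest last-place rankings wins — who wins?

Last-place votes: Dev 28, Priya 10, Quinn 18, Sam 0.

Sam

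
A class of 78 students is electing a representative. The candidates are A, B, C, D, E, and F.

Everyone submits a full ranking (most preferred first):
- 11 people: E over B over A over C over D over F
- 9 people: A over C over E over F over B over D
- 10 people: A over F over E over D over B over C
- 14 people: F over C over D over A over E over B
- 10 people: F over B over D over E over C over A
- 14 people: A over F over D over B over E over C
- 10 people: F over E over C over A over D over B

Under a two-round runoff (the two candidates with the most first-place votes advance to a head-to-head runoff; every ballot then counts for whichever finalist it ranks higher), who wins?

Round 1 first-place votes: A 33, B 0, C 0, D 0, E 11, F 34. F and A advance.
Runoff: F is ranked above A on 34 ballots, A above F on 44.

A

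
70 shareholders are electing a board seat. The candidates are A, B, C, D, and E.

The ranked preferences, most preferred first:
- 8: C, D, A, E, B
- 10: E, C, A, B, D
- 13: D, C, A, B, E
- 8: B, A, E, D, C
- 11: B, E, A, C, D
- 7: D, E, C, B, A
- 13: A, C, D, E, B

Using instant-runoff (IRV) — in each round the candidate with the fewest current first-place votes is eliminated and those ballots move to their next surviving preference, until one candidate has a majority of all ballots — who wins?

A

Round 1: A 13, B 19, C 8, D 20, E 10. C eliminated.
Round 2: A 13, B 19, D 28, E 10. E eliminated.
Round 3: A 23, B 19, D 28. B eliminated.
Round 4: A 42, D 28. A has a majority (≥36).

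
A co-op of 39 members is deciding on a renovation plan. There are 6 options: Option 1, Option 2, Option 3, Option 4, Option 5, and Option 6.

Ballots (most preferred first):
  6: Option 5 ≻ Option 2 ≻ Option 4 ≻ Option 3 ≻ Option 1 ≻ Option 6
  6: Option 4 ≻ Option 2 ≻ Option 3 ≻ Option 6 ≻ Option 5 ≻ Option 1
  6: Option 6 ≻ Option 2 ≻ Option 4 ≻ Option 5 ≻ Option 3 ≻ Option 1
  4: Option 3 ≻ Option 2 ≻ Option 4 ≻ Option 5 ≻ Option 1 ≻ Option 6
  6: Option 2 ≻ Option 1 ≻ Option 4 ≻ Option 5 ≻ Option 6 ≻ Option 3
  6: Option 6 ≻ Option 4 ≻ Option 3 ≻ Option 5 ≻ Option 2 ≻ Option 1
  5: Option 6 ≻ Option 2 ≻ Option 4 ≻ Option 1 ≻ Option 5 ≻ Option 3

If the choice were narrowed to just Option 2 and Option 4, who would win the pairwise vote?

Option 2 is ranked above Option 4 on 27 ballots; Option 4 above Option 2 on 12.

Option 2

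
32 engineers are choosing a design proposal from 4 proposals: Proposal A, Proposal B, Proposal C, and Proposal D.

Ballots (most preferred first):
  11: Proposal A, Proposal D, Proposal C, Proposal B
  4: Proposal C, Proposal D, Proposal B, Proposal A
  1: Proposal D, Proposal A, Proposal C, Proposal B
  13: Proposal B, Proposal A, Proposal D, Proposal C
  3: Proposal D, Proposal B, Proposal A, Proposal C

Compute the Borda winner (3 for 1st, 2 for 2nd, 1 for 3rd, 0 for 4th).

Proposal A

Proposal A: 11×3 + 4×0 + 1×2 + 13×2 + 3×1 = 64
Proposal B: 11×0 + 4×1 + 1×0 + 13×3 + 3×2 = 49
Proposal C: 11×1 + 4×3 + 1×1 + 13×0 + 3×0 = 24
Proposal D: 11×2 + 4×2 + 1×3 + 13×1 + 3×3 = 55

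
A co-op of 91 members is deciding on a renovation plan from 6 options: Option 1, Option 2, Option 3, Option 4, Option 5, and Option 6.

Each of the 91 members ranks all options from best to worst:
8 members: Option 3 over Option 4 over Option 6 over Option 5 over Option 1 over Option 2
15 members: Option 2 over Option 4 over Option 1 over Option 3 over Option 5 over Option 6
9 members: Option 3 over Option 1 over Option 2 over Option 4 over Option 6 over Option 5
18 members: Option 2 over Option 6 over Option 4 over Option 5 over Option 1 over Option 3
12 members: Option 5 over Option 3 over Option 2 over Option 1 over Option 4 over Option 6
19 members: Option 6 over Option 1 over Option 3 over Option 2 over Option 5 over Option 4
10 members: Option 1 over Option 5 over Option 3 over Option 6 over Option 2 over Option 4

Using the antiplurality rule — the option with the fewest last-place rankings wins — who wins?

Option 1

Last-place votes: Option 1 0, Option 2 8, Option 3 18, Option 4 29, Option 5 9, Option 6 27.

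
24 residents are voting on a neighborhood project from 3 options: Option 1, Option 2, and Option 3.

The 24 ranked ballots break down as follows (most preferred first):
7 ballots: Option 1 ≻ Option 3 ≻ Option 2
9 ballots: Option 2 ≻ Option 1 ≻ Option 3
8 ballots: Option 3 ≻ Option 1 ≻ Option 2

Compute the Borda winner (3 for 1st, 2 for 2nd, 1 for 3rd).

Option 1

Option 1: 7×3 + 9×2 + 8×2 = 55
Option 2: 7×1 + 9×3 + 8×1 = 42
Option 3: 7×2 + 9×1 + 8×3 = 47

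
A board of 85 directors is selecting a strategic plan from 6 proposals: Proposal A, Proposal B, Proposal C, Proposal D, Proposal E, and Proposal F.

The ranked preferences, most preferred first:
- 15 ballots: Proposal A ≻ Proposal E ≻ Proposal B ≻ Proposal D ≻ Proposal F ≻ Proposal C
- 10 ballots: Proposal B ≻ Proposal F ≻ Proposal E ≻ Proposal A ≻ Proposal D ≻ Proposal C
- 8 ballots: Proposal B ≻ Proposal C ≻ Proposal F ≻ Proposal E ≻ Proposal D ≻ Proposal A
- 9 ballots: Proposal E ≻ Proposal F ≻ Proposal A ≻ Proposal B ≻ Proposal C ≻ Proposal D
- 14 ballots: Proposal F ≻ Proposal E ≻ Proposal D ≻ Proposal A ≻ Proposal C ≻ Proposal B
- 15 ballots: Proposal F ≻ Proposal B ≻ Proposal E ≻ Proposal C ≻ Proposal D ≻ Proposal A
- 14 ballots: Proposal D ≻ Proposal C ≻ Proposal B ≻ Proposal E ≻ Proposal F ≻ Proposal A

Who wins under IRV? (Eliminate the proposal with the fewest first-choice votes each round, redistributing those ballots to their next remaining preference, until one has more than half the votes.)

Round 1: Proposal A 15, Proposal B 18, Proposal C 0, Proposal D 14, Proposal E 9, Proposal F 29. Proposal C eliminated.
Round 2: Proposal A 15, Proposal B 18, Proposal D 14, Proposal E 9, Proposal F 29. Proposal E eliminated.
Round 3: Proposal A 15, Proposal B 18, Proposal D 14, Proposal F 38. Proposal D eliminated.
Round 4: Proposal A 15, Proposal B 32, Proposal F 38. Proposal A eliminated.
Round 5: Proposal B 47, Proposal F 38. Proposal B has a majority (≥43).

Proposal B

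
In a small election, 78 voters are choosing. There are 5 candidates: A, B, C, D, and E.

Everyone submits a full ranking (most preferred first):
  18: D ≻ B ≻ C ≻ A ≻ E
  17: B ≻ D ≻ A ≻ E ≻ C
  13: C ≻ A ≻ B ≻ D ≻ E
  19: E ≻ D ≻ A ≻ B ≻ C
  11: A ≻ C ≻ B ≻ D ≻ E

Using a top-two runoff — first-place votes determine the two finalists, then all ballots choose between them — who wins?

D

Round 1 first-place votes: A 11, B 17, C 13, D 18, E 19. E and D advance.
Runoff: E is ranked above D on 19 ballots, D above E on 59.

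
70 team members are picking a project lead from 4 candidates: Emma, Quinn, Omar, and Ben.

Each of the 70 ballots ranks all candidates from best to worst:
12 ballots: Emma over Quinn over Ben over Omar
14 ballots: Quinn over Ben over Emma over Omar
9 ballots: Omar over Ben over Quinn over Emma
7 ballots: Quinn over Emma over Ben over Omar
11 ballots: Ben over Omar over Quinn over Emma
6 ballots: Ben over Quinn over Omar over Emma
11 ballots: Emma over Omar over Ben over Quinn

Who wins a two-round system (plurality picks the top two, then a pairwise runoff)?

Quinn

Round 1 first-place votes: Emma 23, Quinn 21, Omar 9, Ben 17. Emma and Quinn advance.
Runoff: Emma is ranked above Quinn on 23 ballots, Quinn above Emma on 47.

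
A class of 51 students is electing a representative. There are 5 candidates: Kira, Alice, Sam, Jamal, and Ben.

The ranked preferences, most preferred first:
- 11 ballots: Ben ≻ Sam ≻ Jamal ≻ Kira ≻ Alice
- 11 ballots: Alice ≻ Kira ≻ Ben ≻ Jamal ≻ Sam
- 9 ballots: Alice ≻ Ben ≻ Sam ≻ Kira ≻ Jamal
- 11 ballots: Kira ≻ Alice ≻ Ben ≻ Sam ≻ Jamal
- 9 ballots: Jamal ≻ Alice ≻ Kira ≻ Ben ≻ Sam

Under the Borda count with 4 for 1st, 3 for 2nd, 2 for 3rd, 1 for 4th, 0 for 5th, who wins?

Alice

Kira: 11×1 + 11×3 + 9×1 + 11×4 + 9×2 = 115
Alice: 11×0 + 11×4 + 9×4 + 11×3 + 9×3 = 140
Sam: 11×3 + 11×0 + 9×2 + 11×1 + 9×0 = 62
Jamal: 11×2 + 11×1 + 9×0 + 11×0 + 9×4 = 69
Ben: 11×4 + 11×2 + 9×3 + 11×2 + 9×1 = 124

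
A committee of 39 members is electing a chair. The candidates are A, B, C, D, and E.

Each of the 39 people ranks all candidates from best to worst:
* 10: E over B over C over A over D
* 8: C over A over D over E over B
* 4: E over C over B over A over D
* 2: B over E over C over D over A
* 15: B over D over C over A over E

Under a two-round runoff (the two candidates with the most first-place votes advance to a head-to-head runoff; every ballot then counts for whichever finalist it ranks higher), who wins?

Round 1 first-place votes: A 0, B 17, C 8, D 0, E 14. B and E advance.
Runoff: B is ranked above E on 17 ballots, E above B on 22.

E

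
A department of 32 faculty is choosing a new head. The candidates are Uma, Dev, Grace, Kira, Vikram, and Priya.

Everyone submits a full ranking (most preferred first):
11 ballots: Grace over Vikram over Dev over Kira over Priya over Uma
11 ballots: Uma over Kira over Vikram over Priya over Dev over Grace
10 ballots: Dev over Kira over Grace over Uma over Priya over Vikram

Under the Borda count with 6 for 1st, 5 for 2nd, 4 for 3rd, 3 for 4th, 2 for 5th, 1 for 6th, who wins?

Uma: 11×1 + 11×6 + 10×3 = 107
Dev: 11×4 + 11×2 + 10×6 = 126
Grace: 11×6 + 11×1 + 10×4 = 117
Kira: 11×3 + 11×5 + 10×5 = 138
Vikram: 11×5 + 11×4 + 10×1 = 109
Priya: 11×2 + 11×3 + 10×2 = 75

Kira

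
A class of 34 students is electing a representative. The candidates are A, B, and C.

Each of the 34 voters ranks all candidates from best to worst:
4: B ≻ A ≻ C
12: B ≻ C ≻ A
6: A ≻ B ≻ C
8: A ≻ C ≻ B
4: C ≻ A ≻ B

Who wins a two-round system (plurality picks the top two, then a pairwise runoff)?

Round 1 first-place votes: A 14, B 16, C 4. B and A advance.
Runoff: B is ranked above A on 16 ballots, A above B on 18.

A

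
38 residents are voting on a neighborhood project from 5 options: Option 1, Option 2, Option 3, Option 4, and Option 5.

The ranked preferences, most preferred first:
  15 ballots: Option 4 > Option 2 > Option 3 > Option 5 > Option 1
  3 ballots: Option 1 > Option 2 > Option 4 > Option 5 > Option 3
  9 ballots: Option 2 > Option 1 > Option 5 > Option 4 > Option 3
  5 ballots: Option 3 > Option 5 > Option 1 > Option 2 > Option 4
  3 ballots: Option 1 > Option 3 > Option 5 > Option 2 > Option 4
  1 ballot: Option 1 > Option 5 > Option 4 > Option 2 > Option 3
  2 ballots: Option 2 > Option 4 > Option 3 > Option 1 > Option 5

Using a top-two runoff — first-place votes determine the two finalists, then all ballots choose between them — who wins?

Option 2

Round 1 first-place votes: Option 1 7, Option 2 11, Option 3 5, Option 4 15, Option 5 0. Option 4 and Option 2 advance.
Runoff: Option 4 is ranked above Option 2 on 16 ballots, Option 2 above Option 4 on 22.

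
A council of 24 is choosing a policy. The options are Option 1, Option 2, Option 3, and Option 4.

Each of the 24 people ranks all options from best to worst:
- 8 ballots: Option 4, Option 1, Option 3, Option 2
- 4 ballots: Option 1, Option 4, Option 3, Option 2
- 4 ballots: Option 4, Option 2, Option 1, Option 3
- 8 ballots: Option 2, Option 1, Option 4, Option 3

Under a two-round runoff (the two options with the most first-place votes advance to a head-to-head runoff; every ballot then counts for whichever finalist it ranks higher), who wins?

Option 4

Round 1 first-place votes: Option 1 4, Option 2 8, Option 3 0, Option 4 12. Option 4 and Option 2 advance.
Runoff: Option 4 is ranked above Option 2 on 16 ballots, Option 2 above Option 4 on 8.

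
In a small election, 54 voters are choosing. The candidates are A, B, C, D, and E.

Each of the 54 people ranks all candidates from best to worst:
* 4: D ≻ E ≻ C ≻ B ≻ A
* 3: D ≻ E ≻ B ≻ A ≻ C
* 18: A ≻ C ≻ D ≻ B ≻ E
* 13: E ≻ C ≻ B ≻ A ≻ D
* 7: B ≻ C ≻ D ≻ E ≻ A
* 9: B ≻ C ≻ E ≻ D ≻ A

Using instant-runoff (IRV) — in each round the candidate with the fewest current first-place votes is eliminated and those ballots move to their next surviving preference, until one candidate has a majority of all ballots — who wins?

Round 1: A 18, B 16, C 0, D 7, E 13. C eliminated.
Round 2: A 18, B 16, D 7, E 13. D eliminated.
Round 3: A 18, B 16, E 20. B eliminated.
Round 4: A 18, E 36. E has a majority (≥28).

E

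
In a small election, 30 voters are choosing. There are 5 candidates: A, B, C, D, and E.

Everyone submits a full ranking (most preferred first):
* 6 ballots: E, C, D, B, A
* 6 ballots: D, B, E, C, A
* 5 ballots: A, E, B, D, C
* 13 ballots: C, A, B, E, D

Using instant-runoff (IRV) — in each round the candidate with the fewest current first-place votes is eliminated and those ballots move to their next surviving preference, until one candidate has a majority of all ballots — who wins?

E

Round 1: A 5, B 0, C 13, D 6, E 6. B eliminated.
Round 2: A 5, C 13, D 6, E 6. A eliminated.
Round 3: C 13, D 6, E 11. D eliminated.
Round 4: C 13, E 17. E has a majority (≥16).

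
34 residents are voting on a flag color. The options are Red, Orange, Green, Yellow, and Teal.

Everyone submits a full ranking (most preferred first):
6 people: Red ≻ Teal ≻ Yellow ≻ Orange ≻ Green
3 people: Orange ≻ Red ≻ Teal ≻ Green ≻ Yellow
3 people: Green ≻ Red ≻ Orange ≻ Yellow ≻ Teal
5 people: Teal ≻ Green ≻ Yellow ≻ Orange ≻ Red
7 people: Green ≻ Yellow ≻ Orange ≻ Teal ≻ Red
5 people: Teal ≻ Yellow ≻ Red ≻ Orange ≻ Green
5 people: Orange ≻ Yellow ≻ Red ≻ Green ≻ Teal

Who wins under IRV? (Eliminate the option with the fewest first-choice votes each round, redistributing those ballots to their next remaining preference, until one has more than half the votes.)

Round 1: Red 6, Orange 8, Green 10, Yellow 0, Teal 10. Yellow eliminated.
Round 2: Red 6, Orange 8, Green 10, Teal 10. Red eliminated.
Round 3: Orange 8, Green 10, Teal 16. Orange eliminated.
Round 4: Green 15, Teal 19. Teal has a majority (≥18).

Teal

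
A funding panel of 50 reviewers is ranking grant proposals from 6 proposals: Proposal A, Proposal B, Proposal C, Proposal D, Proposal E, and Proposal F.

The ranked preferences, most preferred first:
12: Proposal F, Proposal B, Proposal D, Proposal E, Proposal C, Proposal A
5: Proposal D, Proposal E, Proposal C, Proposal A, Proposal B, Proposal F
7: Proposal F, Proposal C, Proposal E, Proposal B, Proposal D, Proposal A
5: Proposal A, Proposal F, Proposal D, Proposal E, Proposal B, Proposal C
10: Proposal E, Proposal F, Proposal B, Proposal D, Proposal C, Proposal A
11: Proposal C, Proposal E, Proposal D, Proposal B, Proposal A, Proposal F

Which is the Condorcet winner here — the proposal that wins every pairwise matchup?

Proposal E

Proposal E vs Proposal A: 45–5
Proposal E vs Proposal B: 38–12
Proposal E vs Proposal C: 32–18
Proposal E vs Proposal D: 28–22
Proposal E vs Proposal F: 26–24
Proposal E beats every other proposal.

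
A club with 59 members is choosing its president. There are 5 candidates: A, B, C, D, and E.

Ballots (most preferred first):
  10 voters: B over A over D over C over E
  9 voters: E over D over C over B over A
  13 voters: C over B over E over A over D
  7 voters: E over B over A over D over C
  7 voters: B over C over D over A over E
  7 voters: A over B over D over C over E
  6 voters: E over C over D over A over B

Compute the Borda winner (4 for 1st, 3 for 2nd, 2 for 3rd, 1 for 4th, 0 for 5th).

A: 10×3 + 9×0 + 13×1 + 7×2 + 7×1 + 7×4 + 6×1 = 98
B: 10×4 + 9×1 + 13×3 + 7×3 + 7×4 + 7×3 + 6×0 = 158
C: 10×1 + 9×2 + 13×4 + 7×0 + 7×3 + 7×1 + 6×3 = 126
D: 10×2 + 9×3 + 13×0 + 7×1 + 7×2 + 7×2 + 6×2 = 94
E: 10×0 + 9×4 + 13×2 + 7×4 + 7×0 + 7×0 + 6×4 = 114

B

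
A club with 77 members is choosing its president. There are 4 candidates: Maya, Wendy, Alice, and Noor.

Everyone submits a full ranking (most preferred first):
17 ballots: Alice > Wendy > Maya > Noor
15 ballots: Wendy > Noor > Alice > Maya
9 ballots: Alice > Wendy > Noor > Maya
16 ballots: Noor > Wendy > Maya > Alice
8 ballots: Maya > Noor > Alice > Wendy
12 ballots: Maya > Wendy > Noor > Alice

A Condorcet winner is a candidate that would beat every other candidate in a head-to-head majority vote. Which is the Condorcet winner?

Wendy vs Maya: 57–20
Wendy vs Alice: 43–34
Wendy vs Noor: 53–24
Wendy beats every other candidate.

Wendy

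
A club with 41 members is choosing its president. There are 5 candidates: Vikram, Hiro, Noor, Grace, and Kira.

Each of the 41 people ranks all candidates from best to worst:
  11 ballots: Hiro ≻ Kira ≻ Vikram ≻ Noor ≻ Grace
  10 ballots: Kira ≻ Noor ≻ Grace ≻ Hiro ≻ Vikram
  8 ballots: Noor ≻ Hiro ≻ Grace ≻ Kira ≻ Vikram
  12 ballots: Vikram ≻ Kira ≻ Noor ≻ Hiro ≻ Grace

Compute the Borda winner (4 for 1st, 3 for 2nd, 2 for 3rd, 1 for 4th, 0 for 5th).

Vikram: 11×2 + 10×0 + 8×0 + 12×4 = 70
Hiro: 11×4 + 10×1 + 8×3 + 12×1 = 90
Noor: 11×1 + 10×3 + 8×4 + 12×2 = 97
Grace: 11×0 + 10×2 + 8×2 + 12×0 = 36
Kira: 11×3 + 10×4 + 8×1 + 12×3 = 117

Kira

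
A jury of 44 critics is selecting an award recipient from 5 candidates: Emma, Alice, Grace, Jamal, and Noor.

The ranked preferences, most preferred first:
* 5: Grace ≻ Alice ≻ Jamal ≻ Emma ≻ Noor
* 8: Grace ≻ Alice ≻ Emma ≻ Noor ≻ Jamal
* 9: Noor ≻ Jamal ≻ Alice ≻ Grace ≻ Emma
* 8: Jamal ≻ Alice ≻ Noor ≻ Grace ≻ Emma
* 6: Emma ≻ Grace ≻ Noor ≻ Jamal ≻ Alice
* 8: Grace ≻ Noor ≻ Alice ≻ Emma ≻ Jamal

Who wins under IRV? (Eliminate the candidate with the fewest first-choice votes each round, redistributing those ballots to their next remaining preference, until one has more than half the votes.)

Round 1: Emma 6, Alice 0, Grace 21, Jamal 8, Noor 9. Alice eliminated.
Round 2: Emma 6, Grace 21, Jamal 8, Noor 9. Emma eliminated.
Round 3: Grace 27, Jamal 8, Noor 9. Grace has a majority (≥23).

Grace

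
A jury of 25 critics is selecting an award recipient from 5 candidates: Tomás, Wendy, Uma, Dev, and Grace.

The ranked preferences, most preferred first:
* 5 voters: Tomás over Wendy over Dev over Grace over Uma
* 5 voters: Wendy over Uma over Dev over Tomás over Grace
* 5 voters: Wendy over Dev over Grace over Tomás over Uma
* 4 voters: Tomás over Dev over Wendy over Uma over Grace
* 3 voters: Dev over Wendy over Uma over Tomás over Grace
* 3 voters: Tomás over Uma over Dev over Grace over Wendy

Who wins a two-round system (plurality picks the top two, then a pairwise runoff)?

Round 1 first-place votes: Tomás 12, Wendy 10, Uma 0, Dev 3, Grace 0. Tomás and Wendy advance.
Runoff: Tomás is ranked above Wendy on 12 ballots, Wendy above Tomás on 13.

Wendy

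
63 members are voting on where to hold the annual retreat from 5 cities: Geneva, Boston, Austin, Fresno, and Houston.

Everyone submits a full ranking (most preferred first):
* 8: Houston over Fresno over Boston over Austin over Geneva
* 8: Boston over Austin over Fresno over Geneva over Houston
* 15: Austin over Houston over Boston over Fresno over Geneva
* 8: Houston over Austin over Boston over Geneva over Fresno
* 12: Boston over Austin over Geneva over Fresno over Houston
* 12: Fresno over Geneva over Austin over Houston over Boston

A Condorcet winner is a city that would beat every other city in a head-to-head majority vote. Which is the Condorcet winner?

Austin

Austin vs Geneva: 51–12
Austin vs Boston: 35–28
Austin vs Fresno: 43–20
Austin vs Houston: 47–16
Austin beats every other city.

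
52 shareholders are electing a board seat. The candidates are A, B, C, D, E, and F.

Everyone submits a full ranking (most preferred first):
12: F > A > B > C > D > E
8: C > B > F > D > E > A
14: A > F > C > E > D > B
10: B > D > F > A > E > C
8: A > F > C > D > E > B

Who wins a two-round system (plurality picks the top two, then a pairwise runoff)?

F

Round 1 first-place votes: A 22, B 10, C 8, D 0, E 0, F 12. A and F advance.
Runoff: A is ranked above F on 22 ballots, F above A on 30.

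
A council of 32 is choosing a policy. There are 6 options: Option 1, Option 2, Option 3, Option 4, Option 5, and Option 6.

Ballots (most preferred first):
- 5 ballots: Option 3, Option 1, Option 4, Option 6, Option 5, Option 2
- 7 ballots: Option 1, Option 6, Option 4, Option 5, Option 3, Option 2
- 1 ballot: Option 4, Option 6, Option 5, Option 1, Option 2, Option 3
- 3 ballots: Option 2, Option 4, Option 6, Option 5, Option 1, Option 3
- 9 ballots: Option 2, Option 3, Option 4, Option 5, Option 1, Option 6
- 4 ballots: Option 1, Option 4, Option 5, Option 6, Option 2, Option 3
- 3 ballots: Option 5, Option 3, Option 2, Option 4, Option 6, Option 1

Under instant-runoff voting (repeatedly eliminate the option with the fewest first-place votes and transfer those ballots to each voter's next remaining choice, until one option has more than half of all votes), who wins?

Round 1: Option 1 11, Option 2 12, Option 3 5, Option 4 1, Option 5 3, Option 6 0. Option 6 eliminated.
Round 2: Option 1 11, Option 2 12, Option 3 5, Option 4 1, Option 5 3. Option 4 eliminated.
Round 3: Option 1 11, Option 2 12, Option 3 5, Option 5 4. Option 5 eliminated.
Round 4: Option 1 12, Option 2 12, Option 3 8. Option 3 eliminated.
Round 5: Option 1 17, Option 2 15. Option 1 has a majority (≥17).

Option 1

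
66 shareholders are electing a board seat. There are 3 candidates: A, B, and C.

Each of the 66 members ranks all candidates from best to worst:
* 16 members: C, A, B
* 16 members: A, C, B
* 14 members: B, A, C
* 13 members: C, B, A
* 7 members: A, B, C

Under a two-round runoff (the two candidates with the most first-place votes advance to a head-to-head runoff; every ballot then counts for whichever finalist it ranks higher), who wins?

A

Round 1 first-place votes: A 23, B 14, C 29. C and A advance.
Runoff: C is ranked above A on 29 ballots, A above C on 37.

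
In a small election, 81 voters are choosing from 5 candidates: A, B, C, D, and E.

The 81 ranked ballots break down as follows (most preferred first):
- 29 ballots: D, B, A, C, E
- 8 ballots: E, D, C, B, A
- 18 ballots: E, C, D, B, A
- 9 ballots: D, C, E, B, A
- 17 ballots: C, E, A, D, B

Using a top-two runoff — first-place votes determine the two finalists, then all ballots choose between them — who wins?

E

Round 1 first-place votes: A 0, B 0, C 17, D 38, E 26. D and E advance.
Runoff: D is ranked above E on 38 ballots, E above D on 43.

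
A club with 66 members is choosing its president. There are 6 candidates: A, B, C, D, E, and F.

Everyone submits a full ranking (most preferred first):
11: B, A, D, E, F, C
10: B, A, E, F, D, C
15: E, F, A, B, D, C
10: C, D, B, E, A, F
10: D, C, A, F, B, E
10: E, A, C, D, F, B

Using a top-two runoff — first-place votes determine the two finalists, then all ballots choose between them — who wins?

B

Round 1 first-place votes: A 0, B 21, C 10, D 10, E 25, F 0. E and B advance.
Runoff: E is ranked above B on 25 ballots, B above E on 41.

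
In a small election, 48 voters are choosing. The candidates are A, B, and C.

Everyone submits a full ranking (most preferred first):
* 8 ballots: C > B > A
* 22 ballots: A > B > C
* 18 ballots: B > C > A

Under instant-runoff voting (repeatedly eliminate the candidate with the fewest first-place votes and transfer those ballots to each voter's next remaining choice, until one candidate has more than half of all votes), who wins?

B

Round 1: A 22, B 18, C 8. C eliminated.
Round 2: A 22, B 26. B has a majority (≥25).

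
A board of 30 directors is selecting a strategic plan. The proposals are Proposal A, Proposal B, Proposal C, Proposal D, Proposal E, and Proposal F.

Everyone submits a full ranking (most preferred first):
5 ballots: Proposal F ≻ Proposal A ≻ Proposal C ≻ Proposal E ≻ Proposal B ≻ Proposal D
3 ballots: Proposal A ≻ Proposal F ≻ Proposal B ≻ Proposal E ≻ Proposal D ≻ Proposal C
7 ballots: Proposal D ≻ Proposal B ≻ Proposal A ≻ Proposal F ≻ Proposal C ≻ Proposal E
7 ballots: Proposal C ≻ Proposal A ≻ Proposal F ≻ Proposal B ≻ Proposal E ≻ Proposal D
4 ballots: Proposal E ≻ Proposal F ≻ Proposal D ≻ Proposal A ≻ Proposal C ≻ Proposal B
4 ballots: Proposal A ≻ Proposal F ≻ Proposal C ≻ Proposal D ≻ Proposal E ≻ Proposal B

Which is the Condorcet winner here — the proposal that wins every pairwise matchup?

Proposal A

Proposal A vs Proposal B: 23–7
Proposal A vs Proposal C: 23–7
Proposal A vs Proposal D: 19–11
Proposal A vs Proposal E: 26–4
Proposal A vs Proposal F: 21–9
Proposal A beats every other proposal.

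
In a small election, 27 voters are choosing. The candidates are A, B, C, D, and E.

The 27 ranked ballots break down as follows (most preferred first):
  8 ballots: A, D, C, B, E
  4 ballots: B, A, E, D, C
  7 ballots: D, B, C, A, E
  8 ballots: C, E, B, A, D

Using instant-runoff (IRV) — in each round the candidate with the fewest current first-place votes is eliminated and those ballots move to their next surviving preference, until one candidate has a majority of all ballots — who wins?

Round 1: A 8, B 4, C 8, D 7, E 0. E eliminated.
Round 2: A 8, B 4, C 8, D 7. B eliminated.
Round 3: A 12, C 8, D 7. D eliminated.
Round 4: A 12, C 15. C has a majority (≥14).

C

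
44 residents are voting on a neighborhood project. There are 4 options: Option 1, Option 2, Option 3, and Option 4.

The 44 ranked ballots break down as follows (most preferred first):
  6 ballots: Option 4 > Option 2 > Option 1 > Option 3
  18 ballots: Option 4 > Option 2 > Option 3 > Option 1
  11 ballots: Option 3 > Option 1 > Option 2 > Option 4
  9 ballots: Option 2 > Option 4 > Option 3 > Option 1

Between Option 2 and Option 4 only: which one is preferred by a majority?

Option 2 is ranked above Option 4 on 20 ballots; Option 4 above Option 2 on 24.

Option 4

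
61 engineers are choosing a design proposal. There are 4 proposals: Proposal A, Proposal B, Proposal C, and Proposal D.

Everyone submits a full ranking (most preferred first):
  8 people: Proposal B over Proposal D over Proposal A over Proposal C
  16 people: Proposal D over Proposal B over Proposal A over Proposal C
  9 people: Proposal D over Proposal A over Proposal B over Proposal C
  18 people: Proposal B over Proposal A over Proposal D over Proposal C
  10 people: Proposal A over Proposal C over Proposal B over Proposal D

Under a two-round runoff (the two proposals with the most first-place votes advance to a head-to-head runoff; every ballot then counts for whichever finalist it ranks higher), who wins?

Round 1 first-place votes: Proposal A 10, Proposal B 26, Proposal C 0, Proposal D 25. Proposal B and Proposal D advance.
Runoff: Proposal B is ranked above Proposal D on 36 ballots, Proposal D above Proposal B on 25.

Proposal B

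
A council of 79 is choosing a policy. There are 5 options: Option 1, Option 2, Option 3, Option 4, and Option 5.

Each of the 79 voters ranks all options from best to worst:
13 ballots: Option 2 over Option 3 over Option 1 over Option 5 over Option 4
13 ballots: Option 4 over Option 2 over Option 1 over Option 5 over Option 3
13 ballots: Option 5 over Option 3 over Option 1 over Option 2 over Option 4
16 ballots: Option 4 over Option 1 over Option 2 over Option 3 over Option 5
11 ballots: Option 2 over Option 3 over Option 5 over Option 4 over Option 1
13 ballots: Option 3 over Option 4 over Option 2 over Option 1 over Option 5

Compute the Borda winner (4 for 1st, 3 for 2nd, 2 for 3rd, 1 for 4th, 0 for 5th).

Option 1: 13×2 + 13×2 + 13×2 + 16×3 + 11×0 + 13×1 = 139
Option 2: 13×4 + 13×3 + 13×1 + 16×2 + 11×4 + 13×2 = 206
Option 3: 13×3 + 13×0 + 13×3 + 16×1 + 11×3 + 13×4 = 179
Option 4: 13×0 + 13×4 + 13×0 + 16×4 + 11×1 + 13×3 = 166
Option 5: 13×1 + 13×1 + 13×4 + 16×0 + 11×2 + 13×0 = 100

Option 2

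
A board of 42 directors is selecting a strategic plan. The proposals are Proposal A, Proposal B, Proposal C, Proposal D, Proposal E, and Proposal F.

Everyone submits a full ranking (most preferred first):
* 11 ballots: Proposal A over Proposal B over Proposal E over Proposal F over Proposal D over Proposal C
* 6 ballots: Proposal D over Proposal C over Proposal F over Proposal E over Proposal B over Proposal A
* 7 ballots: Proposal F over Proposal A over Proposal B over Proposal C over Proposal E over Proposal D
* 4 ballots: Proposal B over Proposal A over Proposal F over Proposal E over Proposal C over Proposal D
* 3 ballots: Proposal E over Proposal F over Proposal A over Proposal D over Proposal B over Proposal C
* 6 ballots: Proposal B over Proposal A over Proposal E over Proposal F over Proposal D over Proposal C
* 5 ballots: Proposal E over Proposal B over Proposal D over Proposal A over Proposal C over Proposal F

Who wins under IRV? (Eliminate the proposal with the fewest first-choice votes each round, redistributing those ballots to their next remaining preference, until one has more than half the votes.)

Proposal B

Round 1: Proposal A 11, Proposal B 10, Proposal C 0, Proposal D 6, Proposal E 8, Proposal F 7. Proposal C eliminated.
Round 2: Proposal A 11, Proposal B 10, Proposal D 6, Proposal E 8, Proposal F 7. Proposal D eliminated.
Round 3: Proposal A 11, Proposal B 10, Proposal E 8, Proposal F 13. Proposal E eliminated.
Round 4: Proposal A 11, Proposal B 15, Proposal F 16. Proposal A eliminated.
Round 5: Proposal B 26, Proposal F 16. Proposal B has a majority (≥22).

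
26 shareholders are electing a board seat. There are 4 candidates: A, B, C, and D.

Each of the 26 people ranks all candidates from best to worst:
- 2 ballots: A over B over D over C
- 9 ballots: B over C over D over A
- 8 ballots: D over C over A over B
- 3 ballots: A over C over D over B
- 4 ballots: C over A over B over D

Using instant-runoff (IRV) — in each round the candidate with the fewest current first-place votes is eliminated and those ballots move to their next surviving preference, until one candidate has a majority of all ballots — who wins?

A

Round 1: A 5, B 9, C 4, D 8. C eliminated.
Round 2: A 9, B 9, D 8. D eliminated.
Round 3: A 17, B 9. A has a majority (≥14).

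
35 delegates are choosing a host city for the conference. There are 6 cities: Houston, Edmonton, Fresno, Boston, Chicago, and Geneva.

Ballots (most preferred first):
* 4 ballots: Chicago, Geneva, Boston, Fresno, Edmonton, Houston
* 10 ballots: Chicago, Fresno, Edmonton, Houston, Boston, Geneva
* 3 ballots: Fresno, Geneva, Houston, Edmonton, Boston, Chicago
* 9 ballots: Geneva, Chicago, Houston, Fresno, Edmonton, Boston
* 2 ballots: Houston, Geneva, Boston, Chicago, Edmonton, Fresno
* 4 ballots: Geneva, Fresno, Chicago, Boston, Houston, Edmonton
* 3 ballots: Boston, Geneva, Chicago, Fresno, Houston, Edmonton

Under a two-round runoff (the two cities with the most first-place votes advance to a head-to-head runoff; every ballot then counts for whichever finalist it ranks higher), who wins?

Geneva

Round 1 first-place votes: Houston 2, Edmonton 0, Fresno 3, Boston 3, Chicago 14, Geneva 13. Chicago and Geneva advance.
Runoff: Chicago is ranked above Geneva on 14 ballots, Geneva above Chicago on 21.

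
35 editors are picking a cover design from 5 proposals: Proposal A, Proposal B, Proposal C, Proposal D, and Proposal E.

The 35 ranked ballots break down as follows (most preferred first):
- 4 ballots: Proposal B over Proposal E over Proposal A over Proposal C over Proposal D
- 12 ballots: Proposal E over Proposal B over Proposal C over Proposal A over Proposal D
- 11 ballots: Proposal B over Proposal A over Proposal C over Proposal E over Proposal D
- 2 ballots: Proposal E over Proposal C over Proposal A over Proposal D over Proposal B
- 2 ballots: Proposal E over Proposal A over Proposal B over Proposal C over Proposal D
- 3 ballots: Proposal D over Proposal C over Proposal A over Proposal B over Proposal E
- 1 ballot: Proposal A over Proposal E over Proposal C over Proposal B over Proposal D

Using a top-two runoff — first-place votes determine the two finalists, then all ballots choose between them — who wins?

Round 1 first-place votes: Proposal A 1, Proposal B 15, Proposal C 0, Proposal D 3, Proposal E 16. Proposal E and Proposal B advance.
Runoff: Proposal E is ranked above Proposal B on 17 ballots, Proposal B above Proposal E on 18.

Proposal B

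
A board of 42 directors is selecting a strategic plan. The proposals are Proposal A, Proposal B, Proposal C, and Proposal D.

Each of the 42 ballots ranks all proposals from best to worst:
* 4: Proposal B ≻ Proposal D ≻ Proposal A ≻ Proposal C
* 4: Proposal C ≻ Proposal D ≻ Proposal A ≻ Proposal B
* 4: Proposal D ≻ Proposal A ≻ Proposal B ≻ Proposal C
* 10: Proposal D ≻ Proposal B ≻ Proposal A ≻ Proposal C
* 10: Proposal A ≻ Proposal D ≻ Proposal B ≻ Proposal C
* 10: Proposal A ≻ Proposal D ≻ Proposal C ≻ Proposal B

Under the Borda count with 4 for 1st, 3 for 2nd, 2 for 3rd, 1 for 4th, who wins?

Proposal A: 4×2 + 4×2 + 4×3 + 10×2 + 10×4 + 10×4 = 128
Proposal B: 4×4 + 4×1 + 4×2 + 10×3 + 10×2 + 10×1 = 88
Proposal C: 4×1 + 4×4 + 4×1 + 10×1 + 10×1 + 10×2 = 64
Proposal D: 4×3 + 4×3 + 4×4 + 10×4 + 10×3 + 10×3 = 140

Proposal D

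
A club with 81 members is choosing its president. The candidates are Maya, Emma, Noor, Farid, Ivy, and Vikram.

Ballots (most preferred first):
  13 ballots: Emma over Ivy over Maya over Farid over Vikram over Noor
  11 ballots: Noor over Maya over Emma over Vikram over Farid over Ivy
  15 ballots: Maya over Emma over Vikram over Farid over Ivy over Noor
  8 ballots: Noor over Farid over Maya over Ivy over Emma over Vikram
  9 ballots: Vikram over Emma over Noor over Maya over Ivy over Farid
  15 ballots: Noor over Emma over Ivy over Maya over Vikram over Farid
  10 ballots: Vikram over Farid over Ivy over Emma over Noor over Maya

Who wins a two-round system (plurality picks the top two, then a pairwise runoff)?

Round 1 first-place votes: Maya 15, Emma 13, Noor 34, Farid 0, Ivy 0, Vikram 19. Noor and Vikram advance.
Runoff: Noor is ranked above Vikram on 34 ballots, Vikram above Noor on 47.

Vikram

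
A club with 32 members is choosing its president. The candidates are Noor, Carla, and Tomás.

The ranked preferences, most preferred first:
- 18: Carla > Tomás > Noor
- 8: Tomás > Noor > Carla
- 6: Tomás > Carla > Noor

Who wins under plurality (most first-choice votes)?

Carla

First-place votes: Noor 0, Carla 18, Tomás 14.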